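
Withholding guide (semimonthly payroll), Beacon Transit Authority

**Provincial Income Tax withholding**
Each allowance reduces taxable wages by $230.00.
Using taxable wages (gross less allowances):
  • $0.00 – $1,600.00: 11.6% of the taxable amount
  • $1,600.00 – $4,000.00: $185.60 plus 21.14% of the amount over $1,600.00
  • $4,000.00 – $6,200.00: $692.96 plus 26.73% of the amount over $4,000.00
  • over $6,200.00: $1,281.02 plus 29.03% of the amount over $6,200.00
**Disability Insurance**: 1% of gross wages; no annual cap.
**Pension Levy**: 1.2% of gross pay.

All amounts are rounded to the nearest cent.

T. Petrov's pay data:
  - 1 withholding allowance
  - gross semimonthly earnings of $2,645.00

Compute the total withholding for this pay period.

Provincial Income Tax: taxable = $2,645.00 − 1×$230.00 = $2,415.00
  $185.60 + 21.14% × ($2,415.00 − $1,600.00) = $185.60 + 21.14% × $815.00 = $357.89
Disability Insurance: 1% × $2,645.00 = $26.45
Pension Levy: 1.2% × $2,645.00 = $31.74
Total: $357.89 + $26.45 + $31.74 = $416.08

$416.08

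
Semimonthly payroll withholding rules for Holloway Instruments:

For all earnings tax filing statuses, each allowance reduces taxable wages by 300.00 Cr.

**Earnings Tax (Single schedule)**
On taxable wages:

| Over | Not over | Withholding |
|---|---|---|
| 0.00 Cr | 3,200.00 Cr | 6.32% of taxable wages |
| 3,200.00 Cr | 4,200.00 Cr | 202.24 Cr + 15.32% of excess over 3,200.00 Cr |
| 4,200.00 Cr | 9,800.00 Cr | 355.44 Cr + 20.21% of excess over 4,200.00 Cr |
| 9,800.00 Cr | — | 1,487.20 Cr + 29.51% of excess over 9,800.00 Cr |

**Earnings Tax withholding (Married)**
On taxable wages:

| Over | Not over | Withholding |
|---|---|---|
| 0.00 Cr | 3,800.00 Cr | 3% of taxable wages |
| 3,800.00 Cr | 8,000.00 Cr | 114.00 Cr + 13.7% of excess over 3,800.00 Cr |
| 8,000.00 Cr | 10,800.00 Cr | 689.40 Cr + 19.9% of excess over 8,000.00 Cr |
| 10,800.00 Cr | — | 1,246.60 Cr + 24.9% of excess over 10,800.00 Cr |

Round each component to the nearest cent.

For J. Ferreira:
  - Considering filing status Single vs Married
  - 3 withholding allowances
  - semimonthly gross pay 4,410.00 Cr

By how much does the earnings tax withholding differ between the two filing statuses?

Earnings Tax (Single): taxable = 4,410.00 Cr − 3×300.00 Cr = 3,510.00 Cr
  202.24 Cr + 15.32% × (3,510.00 Cr − 3,200.00 Cr) = 202.24 Cr + 15.32% × 310.00 Cr = 249.73 Cr
Earnings Tax (Married): taxable = 4,410.00 Cr − 3×300.00 Cr = 3,510.00 Cr
  3% × 3,510.00 Cr = 105.30 Cr
Difference: |249.73 Cr − 105.30 Cr| = 144.43 Cr (higher under Single)

144.43 Cr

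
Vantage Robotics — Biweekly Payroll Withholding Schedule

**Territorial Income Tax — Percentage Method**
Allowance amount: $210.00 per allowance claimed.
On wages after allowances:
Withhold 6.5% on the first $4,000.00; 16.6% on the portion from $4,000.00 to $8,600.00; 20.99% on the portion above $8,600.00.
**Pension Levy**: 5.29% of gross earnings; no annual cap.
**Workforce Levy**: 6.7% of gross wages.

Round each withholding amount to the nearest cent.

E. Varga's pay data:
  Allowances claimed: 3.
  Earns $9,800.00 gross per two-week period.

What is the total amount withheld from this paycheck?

$2,318.26

Territorial Income Tax: taxable = $9,800.00 − 3×$210.00 = $9,170.00
  $1,023.60 + 20.99% × ($9,170.00 − $8,600.00) = $1,023.60 + 20.99% × $570.00 = $1,143.24
Pension Levy: 5.29% × $9,800.00 = $518.42
Workforce Levy: 6.7% × $9,800.00 = $656.60
Total: $1,143.24 + $518.42 + $656.60 = $2,318.26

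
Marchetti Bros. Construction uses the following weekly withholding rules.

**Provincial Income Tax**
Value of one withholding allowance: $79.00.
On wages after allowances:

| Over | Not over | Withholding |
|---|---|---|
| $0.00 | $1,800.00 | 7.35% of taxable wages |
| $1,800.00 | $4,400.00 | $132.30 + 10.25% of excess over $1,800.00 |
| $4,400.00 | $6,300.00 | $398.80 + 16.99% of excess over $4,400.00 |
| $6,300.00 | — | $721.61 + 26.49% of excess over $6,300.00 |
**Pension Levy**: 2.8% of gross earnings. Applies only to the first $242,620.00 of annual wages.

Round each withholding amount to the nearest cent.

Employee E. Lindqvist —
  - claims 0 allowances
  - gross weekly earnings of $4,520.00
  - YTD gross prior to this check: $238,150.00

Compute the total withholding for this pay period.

$544.35

Provincial Income Tax: taxable = $4,520.00
  $398.80 + 16.99% × ($4,520.00 − $4,400.00) = $398.80 + 16.99% × $120.00 = $419.19
Pension Levy: cap $242,620.00 − YTD $238,150.00 = $4,470.00 subject; 2.8% × $4,470.00 = $125.16
Total: $419.19 + $125.16 = $544.35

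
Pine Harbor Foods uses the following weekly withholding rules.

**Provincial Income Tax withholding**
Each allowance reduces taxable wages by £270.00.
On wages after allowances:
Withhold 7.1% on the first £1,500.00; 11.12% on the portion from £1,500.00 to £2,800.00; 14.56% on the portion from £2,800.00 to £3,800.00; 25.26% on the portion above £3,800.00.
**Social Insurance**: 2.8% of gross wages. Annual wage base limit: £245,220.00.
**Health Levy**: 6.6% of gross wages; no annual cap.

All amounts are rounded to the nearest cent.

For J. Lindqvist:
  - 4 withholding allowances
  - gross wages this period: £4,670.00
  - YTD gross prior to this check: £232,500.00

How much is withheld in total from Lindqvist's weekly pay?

£805.06

Provincial Income Tax: taxable = £4,670.00 − 4×£270.00 = £3,590.00
  £251.06 + 14.56% × (£3,590.00 − £2,800.00) = £251.06 + 14.56% × £790.00 = £366.08
Social Insurance: 2.8% × £4,670.00 = £130.76
Health Levy: 6.6% × £4,670.00 = £308.22
Total: £366.08 + £130.76 + £308.22 = £805.06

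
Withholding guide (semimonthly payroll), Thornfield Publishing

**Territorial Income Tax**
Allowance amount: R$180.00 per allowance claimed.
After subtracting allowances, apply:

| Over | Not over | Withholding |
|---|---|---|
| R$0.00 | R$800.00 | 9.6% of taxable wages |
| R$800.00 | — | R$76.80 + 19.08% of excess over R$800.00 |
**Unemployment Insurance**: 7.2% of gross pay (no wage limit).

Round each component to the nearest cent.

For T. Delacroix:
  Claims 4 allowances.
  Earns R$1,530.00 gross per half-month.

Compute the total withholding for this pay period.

R$188.87

Territorial Income Tax: taxable = R$1,530.00 − 4×R$180.00 = R$810.00
  R$76.80 + 19.08% × (R$810.00 − R$800.00) = R$76.80 + 19.08% × R$10.00 = R$78.71
Unemployment Insurance: 7.2% × R$1,530.00 = R$110.16
Total: R$78.71 + R$110.16 = R$188.87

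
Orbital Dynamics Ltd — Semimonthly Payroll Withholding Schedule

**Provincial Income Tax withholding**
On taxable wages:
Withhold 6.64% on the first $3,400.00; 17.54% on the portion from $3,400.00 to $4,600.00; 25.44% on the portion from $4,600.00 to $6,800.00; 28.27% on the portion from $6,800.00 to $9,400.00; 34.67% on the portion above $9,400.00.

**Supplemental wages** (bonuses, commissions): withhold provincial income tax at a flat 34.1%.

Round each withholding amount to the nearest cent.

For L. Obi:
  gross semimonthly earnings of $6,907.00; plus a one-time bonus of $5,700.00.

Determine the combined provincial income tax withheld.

$2,969.87

Provincial Income Tax: taxable = $6,907.00
  $995.92 + 28.27% × ($6,907.00 − $6,800.00) = $995.92 + 28.27% × $107.00 = $1,026.17
Supplemental (34.1% flat on bonus): 34.1% × $5,700.00 = $1,943.70
Total provincial income tax: $1,026.17 + $1,943.70 = $2,969.87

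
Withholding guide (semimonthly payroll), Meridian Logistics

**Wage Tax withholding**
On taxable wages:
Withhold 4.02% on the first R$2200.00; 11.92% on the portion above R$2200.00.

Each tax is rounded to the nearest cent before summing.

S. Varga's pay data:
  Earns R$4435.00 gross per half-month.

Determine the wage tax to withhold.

Wage Tax: taxable = R$4435.00
  R$88.44 + 11.92% × (R$4435.00 − R$2200.00) = R$88.44 + 11.92% × R$2235.00 = R$354.85

R$354.85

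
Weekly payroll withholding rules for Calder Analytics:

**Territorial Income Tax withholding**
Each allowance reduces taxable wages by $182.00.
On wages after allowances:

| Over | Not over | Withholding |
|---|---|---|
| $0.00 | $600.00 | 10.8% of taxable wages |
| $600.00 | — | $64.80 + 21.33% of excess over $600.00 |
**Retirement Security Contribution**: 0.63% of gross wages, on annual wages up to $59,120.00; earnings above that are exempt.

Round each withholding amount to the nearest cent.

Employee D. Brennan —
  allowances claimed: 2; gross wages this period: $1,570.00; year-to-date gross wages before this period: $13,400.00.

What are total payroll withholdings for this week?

$203.95

Territorial Income Tax: taxable = $1,570.00 − 2×$182.00 = $1,206.00
  $64.80 + 21.33% × ($1,206.00 − $600.00) = $64.80 + 21.33% × $606.00 = $194.06
Retirement Security Contribution: 0.63% × $1,570.00 = $9.89
Total: $194.06 + $9.89 = $203.95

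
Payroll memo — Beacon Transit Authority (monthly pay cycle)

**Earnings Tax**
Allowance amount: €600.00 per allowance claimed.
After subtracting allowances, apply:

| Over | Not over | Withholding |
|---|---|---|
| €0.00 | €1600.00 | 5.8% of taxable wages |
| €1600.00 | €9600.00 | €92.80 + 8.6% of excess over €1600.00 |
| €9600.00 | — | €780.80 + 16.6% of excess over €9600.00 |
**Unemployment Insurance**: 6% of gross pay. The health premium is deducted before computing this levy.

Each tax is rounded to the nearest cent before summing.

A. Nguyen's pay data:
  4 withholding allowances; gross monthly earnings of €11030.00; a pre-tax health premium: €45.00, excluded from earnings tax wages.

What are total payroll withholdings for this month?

Earnings Tax: taxable = €11030.00 − €45.00 − 4×€600.00 = €8585.00
  €92.80 + 8.6% × (€8585.00 − €1600.00) = €92.80 + 8.6% × €6985.00 = €693.51
Unemployment Insurance: 6% × €10985.00 = €659.10
Total: €693.51 + €659.10 = €1352.61

€1352.61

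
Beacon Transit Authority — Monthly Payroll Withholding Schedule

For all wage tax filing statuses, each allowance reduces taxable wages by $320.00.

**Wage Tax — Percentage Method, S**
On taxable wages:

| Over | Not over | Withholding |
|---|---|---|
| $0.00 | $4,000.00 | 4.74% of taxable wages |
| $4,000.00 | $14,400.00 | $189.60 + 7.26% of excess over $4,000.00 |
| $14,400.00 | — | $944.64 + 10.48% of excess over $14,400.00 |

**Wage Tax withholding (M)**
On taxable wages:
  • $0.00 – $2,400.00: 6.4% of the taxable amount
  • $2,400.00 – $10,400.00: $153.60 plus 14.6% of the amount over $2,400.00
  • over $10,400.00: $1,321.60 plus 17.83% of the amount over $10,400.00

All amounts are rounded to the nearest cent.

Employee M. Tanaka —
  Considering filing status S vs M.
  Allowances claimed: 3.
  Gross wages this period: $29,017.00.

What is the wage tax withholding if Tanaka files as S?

Wage Tax (S): taxable = $29,017.00 − 3×$320.00 = $28,057.00
  $944.64 + 10.48% × ($28,057.00 − $14,400.00) = $944.64 + 10.48% × $13,657.00 = $2,375.89

$2,375.89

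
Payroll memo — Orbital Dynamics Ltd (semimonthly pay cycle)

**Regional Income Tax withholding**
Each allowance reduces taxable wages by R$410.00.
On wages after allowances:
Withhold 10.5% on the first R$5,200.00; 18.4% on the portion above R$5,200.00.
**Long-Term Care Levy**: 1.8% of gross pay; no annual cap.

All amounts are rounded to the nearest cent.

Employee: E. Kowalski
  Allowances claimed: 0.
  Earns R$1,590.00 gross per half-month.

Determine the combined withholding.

Regional Income Tax: taxable = R$1,590.00
  10.5% × R$1,590.00 = R$166.95
Long-Term Care Levy: 1.8% × R$1,590.00 = R$28.62
Total: R$166.95 + R$28.62 = R$195.57

R$195.57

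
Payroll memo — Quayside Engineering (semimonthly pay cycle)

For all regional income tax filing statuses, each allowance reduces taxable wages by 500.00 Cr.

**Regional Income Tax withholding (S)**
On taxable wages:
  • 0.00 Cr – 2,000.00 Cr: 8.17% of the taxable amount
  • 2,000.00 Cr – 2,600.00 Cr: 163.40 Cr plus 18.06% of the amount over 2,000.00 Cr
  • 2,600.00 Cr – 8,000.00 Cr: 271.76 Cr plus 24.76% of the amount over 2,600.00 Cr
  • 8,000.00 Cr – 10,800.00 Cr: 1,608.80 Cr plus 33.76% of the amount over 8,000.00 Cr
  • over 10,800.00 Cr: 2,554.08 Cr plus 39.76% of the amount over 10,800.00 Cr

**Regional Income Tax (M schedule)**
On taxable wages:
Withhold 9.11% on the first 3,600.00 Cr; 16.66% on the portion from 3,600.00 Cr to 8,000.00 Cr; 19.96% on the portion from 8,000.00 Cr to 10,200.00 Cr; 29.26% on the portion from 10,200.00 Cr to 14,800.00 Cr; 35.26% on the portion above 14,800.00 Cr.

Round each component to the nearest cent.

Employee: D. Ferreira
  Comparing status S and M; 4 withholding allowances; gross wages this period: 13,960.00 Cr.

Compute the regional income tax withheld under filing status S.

3,015.30 Cr

Regional Income Tax (S): taxable = 13,960.00 Cr − 4×500.00 Cr = 11,960.00 Cr
  2,554.08 Cr + 39.76% × (11,960.00 Cr − 10,800.00 Cr) = 2,554.08 Cr + 39.76% × 1,160.00 Cr = 3,015.30 Cr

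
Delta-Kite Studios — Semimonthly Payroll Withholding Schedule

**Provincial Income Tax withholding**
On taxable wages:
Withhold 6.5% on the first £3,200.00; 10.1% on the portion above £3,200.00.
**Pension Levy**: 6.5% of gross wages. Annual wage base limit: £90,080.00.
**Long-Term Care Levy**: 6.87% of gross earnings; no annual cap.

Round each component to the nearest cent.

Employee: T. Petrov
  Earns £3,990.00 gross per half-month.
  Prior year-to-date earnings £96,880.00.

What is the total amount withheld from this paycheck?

£561.90

Provincial Income Tax: taxable = £3,990.00
  £208.00 + 10.1% × (£3,990.00 − £3,200.00) = £208.00 + 10.1% × £790.00 = £287.79
Pension Levy: YTD £96,880.00 ≥ cap £90,080.00 → £0.00
Long-Term Care Levy: 6.87% × £3,990.00 = £274.11
Total: £287.79 + £0.00 + £274.11 = £561.90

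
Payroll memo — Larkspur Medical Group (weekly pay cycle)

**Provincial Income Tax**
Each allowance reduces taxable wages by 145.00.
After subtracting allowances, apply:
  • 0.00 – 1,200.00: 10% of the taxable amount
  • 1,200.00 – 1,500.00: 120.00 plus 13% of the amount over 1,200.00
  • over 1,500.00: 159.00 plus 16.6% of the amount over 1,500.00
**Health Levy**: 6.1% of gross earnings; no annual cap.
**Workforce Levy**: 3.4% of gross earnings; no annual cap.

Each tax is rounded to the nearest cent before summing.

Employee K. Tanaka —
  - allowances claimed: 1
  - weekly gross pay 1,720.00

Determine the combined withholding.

Provincial Income Tax: taxable = 1,720.00 − 1×145.00 = 1,575.00
  159.00 + 16.6% × (1,575.00 − 1,500.00) = 159.00 + 16.6% × 75.00 = 171.45
Health Levy: 6.1% × 1,720.00 = 104.92
Workforce Levy: 3.4% × 1,720.00 = 58.48
Total: 171.45 + 104.92 + 58.48 = 334.85

334.85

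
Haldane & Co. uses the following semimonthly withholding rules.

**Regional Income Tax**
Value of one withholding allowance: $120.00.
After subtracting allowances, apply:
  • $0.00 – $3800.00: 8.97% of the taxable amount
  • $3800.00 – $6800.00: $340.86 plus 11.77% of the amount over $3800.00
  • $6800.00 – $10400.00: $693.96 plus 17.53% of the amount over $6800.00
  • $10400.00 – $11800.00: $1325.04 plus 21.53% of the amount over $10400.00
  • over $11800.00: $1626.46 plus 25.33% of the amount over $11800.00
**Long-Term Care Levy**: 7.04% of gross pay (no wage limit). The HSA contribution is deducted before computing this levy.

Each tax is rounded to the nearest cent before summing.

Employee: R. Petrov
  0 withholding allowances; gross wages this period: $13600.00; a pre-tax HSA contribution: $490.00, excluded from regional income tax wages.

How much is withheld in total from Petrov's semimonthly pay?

$2881.22

Regional Income Tax: taxable = $13600.00 − $490.00 = $13110.00
  $1626.46 + 25.33% × ($13110.00 − $11800.00) = $1626.46 + 25.33% × $1310.00 = $1958.28
Long-Term Care Levy: 7.04% × $13110.00 = $922.94
Total: $1958.28 + $922.94 = $2881.22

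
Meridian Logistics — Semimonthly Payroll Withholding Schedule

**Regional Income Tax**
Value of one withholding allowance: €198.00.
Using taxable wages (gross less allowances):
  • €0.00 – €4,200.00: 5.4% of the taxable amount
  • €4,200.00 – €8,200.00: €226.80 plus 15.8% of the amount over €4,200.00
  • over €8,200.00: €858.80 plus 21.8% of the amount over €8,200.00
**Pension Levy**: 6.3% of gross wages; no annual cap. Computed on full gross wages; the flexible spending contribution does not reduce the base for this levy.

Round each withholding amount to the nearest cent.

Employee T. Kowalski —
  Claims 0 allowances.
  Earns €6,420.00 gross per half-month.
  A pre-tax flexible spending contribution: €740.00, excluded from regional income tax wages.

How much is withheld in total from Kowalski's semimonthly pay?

€865.10

Regional Income Tax: taxable = €6,420.00 − €740.00 = €5,680.00
  €226.80 + 15.8% × (€5,680.00 − €4,200.00) = €226.80 + 15.8% × €1,480.00 = €460.64
Pension Levy: 6.3% × €6,420.00 = €404.46
Total: €460.64 + €404.46 = €865.10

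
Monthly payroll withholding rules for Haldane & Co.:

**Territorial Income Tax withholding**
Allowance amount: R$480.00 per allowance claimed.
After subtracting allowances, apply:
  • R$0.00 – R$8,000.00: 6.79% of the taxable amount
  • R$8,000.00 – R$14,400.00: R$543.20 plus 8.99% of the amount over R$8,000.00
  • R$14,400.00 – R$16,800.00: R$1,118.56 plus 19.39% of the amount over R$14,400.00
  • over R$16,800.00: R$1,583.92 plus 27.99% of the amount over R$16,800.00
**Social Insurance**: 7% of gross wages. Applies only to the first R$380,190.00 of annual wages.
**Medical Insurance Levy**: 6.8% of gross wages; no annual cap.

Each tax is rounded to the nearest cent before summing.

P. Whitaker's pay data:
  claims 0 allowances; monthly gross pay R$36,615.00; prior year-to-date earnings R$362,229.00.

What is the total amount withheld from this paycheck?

R$10,877.23

Territorial Income Tax: taxable = R$36,615.00
  R$1,583.92 + 27.99% × (R$36,615.00 − R$16,800.00) = R$1,583.92 + 27.99% × R$19,815.00 = R$7,130.14
Social Insurance: cap R$380,190.00 − YTD R$362,229.00 = R$17,961.00 subject; 7% × R$17,961.00 = R$1,257.27
Medical Insurance Levy: 6.8% × R$36,615.00 = R$2,489.82
Total: R$7,130.14 + R$1,257.27 + R$2,489.82 = R$10,877.23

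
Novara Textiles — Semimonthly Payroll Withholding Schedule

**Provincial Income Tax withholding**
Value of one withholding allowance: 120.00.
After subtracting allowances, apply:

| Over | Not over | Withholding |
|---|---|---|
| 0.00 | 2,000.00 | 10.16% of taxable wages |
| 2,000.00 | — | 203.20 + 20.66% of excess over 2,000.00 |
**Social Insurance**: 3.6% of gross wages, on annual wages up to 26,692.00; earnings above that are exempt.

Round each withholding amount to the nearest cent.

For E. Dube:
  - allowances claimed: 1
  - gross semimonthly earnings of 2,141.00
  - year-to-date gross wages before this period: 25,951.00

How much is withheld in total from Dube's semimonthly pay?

234.22

Provincial Income Tax: taxable = 2,141.00 − 1×120.00 = 2,021.00
  203.20 + 20.66% × (2,021.00 − 2,000.00) = 203.20 + 20.66% × 21.00 = 207.54
Social Insurance: cap 26,692.00 − YTD 25,951.00 = 741.00 subject; 3.6% × 741.00 = 26.68
Total: 207.54 + 26.68 = 234.22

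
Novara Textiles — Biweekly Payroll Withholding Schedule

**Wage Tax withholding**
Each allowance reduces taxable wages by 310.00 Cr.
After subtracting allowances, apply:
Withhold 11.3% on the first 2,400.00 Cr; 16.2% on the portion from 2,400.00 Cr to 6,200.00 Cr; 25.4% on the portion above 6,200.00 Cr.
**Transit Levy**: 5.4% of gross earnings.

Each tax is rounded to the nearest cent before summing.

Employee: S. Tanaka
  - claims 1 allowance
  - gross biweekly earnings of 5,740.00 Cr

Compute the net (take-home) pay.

4,667.98 Cr

Wage Tax: taxable = 5,740.00 Cr − 1×310.00 Cr = 5,430.00 Cr
  271.20 Cr + 16.2% × (5,430.00 Cr − 2,400.00 Cr) = 271.20 Cr + 16.2% × 3,030.00 Cr = 762.06 Cr
Transit Levy: 5.4% × 5,740.00 Cr = 309.96 Cr
Total withheld: 762.06 Cr + 309.96 Cr = 1,072.02 Cr
Net pay: 5,740.00 Cr − 1,072.02 Cr = 4,667.98 Cr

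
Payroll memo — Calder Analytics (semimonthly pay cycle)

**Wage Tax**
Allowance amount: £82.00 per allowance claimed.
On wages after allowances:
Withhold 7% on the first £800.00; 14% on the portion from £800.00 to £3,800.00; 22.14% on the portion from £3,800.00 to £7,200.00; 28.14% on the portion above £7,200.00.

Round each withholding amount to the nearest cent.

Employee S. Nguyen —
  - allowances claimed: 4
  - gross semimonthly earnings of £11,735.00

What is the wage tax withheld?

Wage Tax: taxable = £11,735.00 − 4×£82.00 = £11,407.00
  £1,228.76 + 28.14% × (£11,407.00 − £7,200.00) = £1,228.76 + 28.14% × £4,207.00 = £2,412.61

£2,412.61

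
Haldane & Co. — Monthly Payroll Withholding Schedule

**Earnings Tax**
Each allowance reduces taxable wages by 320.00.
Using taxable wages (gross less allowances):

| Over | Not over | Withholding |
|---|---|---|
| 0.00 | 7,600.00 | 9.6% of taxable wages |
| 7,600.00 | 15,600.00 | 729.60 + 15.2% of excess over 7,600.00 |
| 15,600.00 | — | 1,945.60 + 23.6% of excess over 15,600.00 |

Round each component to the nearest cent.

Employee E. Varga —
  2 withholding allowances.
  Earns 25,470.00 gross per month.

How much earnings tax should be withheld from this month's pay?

Earnings Tax: taxable = 25,470.00 − 2×320.00 = 24,830.00
  1,945.60 + 23.6% × (24,830.00 − 15,600.00) = 1,945.60 + 23.6% × 9,230.00 = 4,123.88

4,123.88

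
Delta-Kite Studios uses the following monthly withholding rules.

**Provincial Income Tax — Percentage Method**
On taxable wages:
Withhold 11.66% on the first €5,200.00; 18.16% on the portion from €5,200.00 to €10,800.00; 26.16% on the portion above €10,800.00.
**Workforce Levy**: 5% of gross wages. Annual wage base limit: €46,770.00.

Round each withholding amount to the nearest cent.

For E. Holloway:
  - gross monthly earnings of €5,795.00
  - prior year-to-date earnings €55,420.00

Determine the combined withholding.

Provincial Income Tax: taxable = €5,795.00
  €606.32 + 18.16% × (€5,795.00 − €5,200.00) = €606.32 + 18.16% × €595.00 = €714.37
Workforce Levy: YTD €55,420.00 ≥ cap €46,770.00 → €0.00
Total: €714.37 + €0.00 = €714.37

€714.37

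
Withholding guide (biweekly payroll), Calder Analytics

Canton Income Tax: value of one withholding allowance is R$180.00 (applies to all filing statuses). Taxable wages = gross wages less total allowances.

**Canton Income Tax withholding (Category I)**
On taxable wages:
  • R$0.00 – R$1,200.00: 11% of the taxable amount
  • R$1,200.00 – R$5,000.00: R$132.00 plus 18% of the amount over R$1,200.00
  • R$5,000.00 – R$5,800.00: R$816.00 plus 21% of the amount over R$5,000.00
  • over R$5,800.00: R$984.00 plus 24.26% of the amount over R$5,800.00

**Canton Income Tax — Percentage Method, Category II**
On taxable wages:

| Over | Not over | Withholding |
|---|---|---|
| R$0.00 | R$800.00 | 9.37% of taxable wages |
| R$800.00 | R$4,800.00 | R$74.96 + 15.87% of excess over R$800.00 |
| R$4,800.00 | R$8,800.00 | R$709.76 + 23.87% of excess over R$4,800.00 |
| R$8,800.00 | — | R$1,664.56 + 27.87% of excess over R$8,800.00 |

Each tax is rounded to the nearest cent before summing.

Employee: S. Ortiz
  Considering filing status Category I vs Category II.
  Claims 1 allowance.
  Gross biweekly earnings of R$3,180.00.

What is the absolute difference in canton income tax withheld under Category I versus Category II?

Canton Income Tax (Category I): taxable = R$3,180.00 − 1×R$180.00 = R$3,000.00
  R$132.00 + 18% × (R$3,000.00 − R$1,200.00) = R$132.00 + 18% × R$1,800.00 = R$456.00
Canton Income Tax (Category II): taxable = R$3,180.00 − 1×R$180.00 = R$3,000.00
  R$74.96 + 15.87% × (R$3,000.00 − R$800.00) = R$74.96 + 15.87% × R$2,200.00 = R$424.10
Difference: |R$456.00 − R$424.10| = R$31.90 (higher under Category I)

R$31.90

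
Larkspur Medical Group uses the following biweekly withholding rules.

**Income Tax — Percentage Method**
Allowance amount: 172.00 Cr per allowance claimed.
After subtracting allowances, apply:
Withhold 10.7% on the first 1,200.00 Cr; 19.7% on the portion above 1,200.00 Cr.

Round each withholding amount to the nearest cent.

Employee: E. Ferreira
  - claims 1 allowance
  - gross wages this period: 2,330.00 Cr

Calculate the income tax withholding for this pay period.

Income Tax: taxable = 2,330.00 Cr − 1×172.00 Cr = 2,158.00 Cr
  128.40 Cr + 19.7% × (2,158.00 Cr − 1,200.00 Cr) = 128.40 Cr + 19.7% × 958.00 Cr = 317.13 Cr

317.13 Cr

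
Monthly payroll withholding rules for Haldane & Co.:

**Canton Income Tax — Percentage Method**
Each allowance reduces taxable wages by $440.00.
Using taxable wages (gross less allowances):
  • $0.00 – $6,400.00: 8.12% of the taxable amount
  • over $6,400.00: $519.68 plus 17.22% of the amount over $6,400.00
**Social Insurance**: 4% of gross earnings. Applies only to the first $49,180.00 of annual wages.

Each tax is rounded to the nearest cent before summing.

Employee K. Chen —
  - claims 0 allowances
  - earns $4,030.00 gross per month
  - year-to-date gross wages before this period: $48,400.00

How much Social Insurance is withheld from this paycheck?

Social Insurance: cap $49,180.00 − YTD $48,400.00 = $780.00 subject; 4% × $780.00 = $31.20

$31.20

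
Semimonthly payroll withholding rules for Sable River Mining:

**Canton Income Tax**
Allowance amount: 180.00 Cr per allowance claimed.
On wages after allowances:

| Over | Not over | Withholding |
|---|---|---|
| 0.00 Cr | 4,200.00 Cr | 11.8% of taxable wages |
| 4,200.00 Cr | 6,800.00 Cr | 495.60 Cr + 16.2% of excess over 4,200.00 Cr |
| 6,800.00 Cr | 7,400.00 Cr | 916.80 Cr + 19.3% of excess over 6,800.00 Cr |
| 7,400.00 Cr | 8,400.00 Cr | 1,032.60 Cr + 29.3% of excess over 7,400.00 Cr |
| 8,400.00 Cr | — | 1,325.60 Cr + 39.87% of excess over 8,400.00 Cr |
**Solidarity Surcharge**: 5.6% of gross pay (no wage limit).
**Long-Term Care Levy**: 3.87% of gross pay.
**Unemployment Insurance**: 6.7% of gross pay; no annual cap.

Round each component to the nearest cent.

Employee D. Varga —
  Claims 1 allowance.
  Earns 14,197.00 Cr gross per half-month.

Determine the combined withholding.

5,860.75 Cr

Canton Income Tax: taxable = 14,197.00 Cr − 1×180.00 Cr = 14,017.00 Cr
  1,325.60 Cr + 39.87% × (14,017.00 Cr − 8,400.00 Cr) = 1,325.60 Cr + 39.87% × 5,617.00 Cr = 3,565.10 Cr
Solidarity Surcharge: 5.6% × 14,197.00 Cr = 795.03 Cr
Long-Term Care Levy: 3.87% × 14,197.00 Cr = 549.42 Cr
Unemployment Insurance: 6.7% × 14,197.00 Cr = 951.20 Cr
Total: 3,565.10 Cr + 795.03 Cr + 549.42 Cr + 951.20 Cr = 5,860.75 Cr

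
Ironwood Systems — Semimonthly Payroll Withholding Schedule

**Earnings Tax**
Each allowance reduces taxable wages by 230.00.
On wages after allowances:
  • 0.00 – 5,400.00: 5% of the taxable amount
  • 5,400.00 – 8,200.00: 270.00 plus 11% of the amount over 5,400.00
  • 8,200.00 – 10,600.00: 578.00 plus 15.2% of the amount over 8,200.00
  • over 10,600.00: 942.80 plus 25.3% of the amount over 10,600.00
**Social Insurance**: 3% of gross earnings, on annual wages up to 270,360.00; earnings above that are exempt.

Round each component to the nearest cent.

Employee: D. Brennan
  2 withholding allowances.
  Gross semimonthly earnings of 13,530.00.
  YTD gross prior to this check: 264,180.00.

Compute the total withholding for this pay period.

Earnings Tax: taxable = 13,530.00 − 2×230.00 = 13,070.00
  942.80 + 25.3% × (13,070.00 − 10,600.00) = 942.80 + 25.3% × 2,470.00 = 1,567.71
Social Insurance: cap 270,360.00 − YTD 264,180.00 = 6,180.00 subject; 3% × 6,180.00 = 185.40
Total: 1,567.71 + 185.40 = 1,753.11

1,753.11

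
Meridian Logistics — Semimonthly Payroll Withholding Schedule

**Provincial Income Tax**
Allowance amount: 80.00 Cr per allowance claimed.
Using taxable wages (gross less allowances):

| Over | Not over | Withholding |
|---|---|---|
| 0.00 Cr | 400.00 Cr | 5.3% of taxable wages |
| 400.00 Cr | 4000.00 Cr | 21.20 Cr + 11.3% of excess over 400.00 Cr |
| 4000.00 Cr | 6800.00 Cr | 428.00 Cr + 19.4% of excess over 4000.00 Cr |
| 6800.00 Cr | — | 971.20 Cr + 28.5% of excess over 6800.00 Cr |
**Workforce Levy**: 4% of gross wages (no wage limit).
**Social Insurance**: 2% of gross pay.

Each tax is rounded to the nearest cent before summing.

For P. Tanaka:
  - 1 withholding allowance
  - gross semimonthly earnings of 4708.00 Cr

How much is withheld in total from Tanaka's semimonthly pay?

832.31 Cr

Provincial Income Tax: taxable = 4708.00 Cr − 1×80.00 Cr = 4628.00 Cr
  428.00 Cr + 19.4% × (4628.00 Cr − 4000.00 Cr) = 428.00 Cr + 19.4% × 628.00 Cr = 549.83 Cr
Workforce Levy: 4% × 4708.00 Cr = 188.32 Cr
Social Insurance: 2% × 4708.00 Cr = 94.16 Cr
Total: 549.83 Cr + 188.32 Cr + 94.16 Cr = 832.31 Cr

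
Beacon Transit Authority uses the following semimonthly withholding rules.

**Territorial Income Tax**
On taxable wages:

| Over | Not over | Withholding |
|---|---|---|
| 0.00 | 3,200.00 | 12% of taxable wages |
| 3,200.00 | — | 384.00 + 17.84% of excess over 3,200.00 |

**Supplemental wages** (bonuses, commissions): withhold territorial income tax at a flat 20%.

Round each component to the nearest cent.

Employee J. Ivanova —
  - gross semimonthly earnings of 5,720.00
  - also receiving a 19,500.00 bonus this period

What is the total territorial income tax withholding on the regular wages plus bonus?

4,733.57

Territorial Income Tax: taxable = 5,720.00
  384.00 + 17.84% × (5,720.00 − 3,200.00) = 384.00 + 17.84% × 2,520.00 = 833.57
Supplemental (20% flat on bonus): 20% × 19,500.00 = 3,900.00
Total territorial income tax: 833.57 + 3,900.00 = 4,733.57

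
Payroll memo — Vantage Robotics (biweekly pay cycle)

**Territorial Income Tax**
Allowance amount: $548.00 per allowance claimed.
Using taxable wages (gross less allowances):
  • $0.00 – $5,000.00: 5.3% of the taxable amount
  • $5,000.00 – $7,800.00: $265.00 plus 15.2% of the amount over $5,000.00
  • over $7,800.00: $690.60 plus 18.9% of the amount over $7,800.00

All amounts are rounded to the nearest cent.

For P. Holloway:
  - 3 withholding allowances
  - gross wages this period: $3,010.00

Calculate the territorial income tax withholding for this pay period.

$72.40

Territorial Income Tax: taxable = $3,010.00 − 3×$548.00 = $1,366.00
  5.3% × $1,366.00 = $72.40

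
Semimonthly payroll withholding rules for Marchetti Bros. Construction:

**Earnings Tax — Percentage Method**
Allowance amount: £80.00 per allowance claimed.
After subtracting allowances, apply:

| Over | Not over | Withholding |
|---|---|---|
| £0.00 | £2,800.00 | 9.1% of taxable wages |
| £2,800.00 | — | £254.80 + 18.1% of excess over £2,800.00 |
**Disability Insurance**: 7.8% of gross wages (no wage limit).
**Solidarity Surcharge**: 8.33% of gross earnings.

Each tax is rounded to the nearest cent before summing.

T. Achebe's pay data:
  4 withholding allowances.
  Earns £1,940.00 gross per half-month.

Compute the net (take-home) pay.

Earnings Tax: taxable = £1,940.00 − 4×£80.00 = £1,620.00
  9.1% × £1,620.00 = £147.42
Disability Insurance: 7.8% × £1,940.00 = £151.32
Solidarity Surcharge: 8.33% × £1,940.00 = £161.60
Total withheld: £147.42 + £151.32 + £161.60 = £460.34
Net pay: £1,940.00 − £460.34 = £1,479.66

£1,479.66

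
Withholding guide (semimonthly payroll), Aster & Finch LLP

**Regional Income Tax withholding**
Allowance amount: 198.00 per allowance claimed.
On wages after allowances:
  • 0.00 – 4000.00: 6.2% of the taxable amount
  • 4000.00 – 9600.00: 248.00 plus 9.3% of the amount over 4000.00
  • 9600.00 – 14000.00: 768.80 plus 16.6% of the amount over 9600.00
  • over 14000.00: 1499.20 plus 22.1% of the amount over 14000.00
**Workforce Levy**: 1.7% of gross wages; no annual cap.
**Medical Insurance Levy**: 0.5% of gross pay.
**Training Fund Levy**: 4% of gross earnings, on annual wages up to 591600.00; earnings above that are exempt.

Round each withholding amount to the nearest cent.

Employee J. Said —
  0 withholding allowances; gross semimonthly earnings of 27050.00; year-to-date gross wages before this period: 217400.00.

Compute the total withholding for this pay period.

6060.35

Regional Income Tax: taxable = 27050.00
  1499.20 + 22.1% × (27050.00 − 14000.00) = 1499.20 + 22.1% × 13050.00 = 4383.25
Workforce Levy: 1.7% × 27050.00 = 459.85
Medical Insurance Levy: 0.5% × 27050.00 = 135.25
Training Fund Levy: 4% × 27050.00 = 1082.00
Total: 4383.25 + 459.85 + 135.25 + 1082.00 = 6060.35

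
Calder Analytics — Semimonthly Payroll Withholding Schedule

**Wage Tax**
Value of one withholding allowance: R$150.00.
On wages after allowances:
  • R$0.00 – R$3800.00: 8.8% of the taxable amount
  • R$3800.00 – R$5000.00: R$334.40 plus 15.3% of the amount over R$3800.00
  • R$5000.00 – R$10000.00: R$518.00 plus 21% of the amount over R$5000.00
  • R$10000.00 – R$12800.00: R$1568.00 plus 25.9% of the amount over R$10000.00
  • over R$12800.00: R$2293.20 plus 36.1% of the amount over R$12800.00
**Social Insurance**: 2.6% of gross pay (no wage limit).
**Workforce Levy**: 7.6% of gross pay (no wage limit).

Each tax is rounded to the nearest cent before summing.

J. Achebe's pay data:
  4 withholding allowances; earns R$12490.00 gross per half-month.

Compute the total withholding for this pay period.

Wage Tax: taxable = R$12490.00 − 4×R$150.00 = R$11890.00
  R$1568.00 + 25.9% × (R$11890.00 − R$10000.00) = R$1568.00 + 25.9% × R$1890.00 = R$2057.51
Social Insurance: 2.6% × R$12490.00 = R$324.74
Workforce Levy: 7.6% × R$12490.00 = R$949.24
Total: R$2057.51 + R$324.74 + R$949.24 = R$3331.49

R$3331.49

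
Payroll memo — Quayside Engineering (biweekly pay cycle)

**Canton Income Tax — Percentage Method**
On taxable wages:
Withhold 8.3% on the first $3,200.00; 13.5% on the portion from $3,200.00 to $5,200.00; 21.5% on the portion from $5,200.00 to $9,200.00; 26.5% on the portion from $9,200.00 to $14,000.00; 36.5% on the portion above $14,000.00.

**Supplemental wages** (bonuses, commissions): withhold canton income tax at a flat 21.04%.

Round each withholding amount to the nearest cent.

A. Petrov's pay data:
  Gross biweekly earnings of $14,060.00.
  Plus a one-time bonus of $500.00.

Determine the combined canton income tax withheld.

$2,794.70

Canton Income Tax: taxable = $14,060.00
  $2,667.60 + 36.5% × ($14,060.00 − $14,000.00) = $2,667.60 + 36.5% × $60.00 = $2,689.50
Supplemental (21.04% flat on bonus): 21.04% × $500.00 = $105.20
Total canton income tax: $2,689.50 + $105.20 = $2,794.70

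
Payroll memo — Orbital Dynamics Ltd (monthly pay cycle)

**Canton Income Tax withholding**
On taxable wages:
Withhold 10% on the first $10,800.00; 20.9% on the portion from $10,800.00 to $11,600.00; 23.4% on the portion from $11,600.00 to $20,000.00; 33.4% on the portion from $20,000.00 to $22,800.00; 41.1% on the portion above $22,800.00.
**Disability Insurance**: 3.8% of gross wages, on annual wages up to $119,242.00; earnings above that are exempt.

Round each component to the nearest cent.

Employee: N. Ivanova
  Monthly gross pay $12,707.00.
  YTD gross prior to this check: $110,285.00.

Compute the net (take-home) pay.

$10,860.39

Canton Income Tax: taxable = $12,707.00
  $1,247.20 + 23.4% × ($12,707.00 − $11,600.00) = $1,247.20 + 23.4% × $1,107.00 = $1,506.24
Disability Insurance: cap $119,242.00 − YTD $110,285.00 = $8,957.00 subject; 3.8% × $8,957.00 = $340.37
Total withheld: $1,506.24 + $340.37 = $1,846.61
Net pay: $12,707.00 − $1,846.61 = $10,860.39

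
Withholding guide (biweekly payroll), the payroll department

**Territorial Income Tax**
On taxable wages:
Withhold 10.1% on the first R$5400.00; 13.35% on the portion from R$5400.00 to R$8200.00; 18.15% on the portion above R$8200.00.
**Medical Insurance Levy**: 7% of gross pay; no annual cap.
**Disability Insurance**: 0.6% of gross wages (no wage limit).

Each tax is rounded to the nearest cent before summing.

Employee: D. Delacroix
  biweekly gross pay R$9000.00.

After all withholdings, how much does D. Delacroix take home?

R$7251.60

Territorial Income Tax: taxable = R$9000.00
  R$919.20 + 18.15% × (R$9000.00 − R$8200.00) = R$919.20 + 18.15% × R$800.00 = R$1064.40
Medical Insurance Levy: 7% × R$9000.00 = R$630.00
Disability Insurance: 0.6% × R$9000.00 = R$54.00
Total withheld: R$1064.40 + R$630.00 + R$54.00 = R$1748.40
Net pay: R$9000.00 − R$1748.40 = R$7251.60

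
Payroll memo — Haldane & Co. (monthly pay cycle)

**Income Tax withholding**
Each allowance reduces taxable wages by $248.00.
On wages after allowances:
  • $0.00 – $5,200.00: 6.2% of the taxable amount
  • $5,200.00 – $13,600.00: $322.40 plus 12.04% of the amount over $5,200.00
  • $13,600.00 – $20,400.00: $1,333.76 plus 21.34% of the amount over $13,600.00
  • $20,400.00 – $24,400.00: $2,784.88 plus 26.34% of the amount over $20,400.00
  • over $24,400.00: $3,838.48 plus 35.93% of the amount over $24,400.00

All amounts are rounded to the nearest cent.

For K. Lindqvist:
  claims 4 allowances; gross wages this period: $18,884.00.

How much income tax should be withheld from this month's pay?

$2,249.67

Income Tax: taxable = $18,884.00 − 4×$248.00 = $17,892.00
  $1,333.76 + 21.34% × ($17,892.00 − $13,600.00) = $1,333.76 + 21.34% × $4,292.00 = $2,249.67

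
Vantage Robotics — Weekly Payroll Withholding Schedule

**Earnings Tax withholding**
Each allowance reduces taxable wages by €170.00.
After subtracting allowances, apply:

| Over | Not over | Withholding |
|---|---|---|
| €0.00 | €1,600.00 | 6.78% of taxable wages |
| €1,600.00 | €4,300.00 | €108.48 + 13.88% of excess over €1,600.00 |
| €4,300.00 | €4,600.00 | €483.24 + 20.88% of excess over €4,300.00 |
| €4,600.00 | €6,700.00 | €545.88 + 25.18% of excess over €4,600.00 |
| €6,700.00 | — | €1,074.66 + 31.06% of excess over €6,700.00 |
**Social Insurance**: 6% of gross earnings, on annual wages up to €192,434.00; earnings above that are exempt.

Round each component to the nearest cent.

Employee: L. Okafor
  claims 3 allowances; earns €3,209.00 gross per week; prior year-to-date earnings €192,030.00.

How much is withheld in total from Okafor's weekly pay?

€285.26

Earnings Tax: taxable = €3,209.00 − 3×€170.00 = €2,699.00
  €108.48 + 13.88% × (€2,699.00 − €1,600.00) = €108.48 + 13.88% × €1,099.00 = €261.02
Social Insurance: cap €192,434.00 − YTD €192,030.00 = €404.00 subject; 6% × €404.00 = €24.24
Total: €261.02 + €24.24 = €285.26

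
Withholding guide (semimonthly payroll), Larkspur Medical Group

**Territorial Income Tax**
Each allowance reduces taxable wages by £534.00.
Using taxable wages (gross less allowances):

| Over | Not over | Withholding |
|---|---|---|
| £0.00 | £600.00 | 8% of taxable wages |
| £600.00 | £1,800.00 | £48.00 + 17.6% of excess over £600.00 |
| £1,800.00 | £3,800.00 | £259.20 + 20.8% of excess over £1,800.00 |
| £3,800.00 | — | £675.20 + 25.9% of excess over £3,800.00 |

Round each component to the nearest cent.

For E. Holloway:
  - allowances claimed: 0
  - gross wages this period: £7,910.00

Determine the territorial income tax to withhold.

£1,739.69

Territorial Income Tax: taxable = £7,910.00
  £675.20 + 25.9% × (£7,910.00 − £3,800.00) = £675.20 + 25.9% × £4,110.00 = £1,739.69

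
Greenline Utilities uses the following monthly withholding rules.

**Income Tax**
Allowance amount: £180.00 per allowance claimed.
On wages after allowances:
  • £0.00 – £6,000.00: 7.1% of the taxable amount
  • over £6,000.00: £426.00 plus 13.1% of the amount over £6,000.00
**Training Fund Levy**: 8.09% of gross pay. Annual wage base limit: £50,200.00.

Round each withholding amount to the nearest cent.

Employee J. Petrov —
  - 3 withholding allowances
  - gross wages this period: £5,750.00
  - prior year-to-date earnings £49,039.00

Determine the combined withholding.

£463.83

Income Tax: taxable = £5,750.00 − 3×£180.00 = £5,210.00
  7.1% × £5,210.00 = £369.91
Training Fund Levy: cap £50,200.00 − YTD £49,039.00 = £1,161.00 subject; 8.09% × £1,161.00 = £93.92
Total: £369.91 + £93.92 = £463.83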